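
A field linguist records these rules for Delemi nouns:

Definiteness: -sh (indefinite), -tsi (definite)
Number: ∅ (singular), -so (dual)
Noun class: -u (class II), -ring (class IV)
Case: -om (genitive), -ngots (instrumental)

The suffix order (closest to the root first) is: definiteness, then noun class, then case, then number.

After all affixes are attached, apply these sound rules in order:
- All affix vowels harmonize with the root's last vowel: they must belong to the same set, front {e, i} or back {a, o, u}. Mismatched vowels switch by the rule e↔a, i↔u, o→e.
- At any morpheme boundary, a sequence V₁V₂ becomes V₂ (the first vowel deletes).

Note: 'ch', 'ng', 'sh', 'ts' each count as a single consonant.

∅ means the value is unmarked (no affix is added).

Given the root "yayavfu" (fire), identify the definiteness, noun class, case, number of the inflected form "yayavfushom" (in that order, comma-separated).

indefinite, class II, genitive, singular

Segment: yayavfu-sh-u-om.
definiteness: -sh → indefinite.
noun class: -u → class II.
case: -om → genitive.
number: ∅ → singular.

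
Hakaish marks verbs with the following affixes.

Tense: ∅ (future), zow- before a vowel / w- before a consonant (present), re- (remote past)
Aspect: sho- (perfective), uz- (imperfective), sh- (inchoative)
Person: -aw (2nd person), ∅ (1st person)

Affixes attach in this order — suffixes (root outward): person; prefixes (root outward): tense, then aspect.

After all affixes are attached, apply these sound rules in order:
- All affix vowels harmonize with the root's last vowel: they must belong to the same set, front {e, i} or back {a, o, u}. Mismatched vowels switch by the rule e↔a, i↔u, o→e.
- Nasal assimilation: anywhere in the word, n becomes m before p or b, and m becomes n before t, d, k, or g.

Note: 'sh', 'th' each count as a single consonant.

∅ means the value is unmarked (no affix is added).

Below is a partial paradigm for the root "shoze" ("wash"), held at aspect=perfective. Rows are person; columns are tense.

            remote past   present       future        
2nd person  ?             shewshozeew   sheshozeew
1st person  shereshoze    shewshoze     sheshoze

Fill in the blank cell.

shereshozeew

Attach tense remote past re- → reshoze.
Attach aspect perfective sho- → shoreshoze.
Attach person 2nd person -aw → shoreshozeaw.
Apply vowel harmony: shoreshozeaw → shereshozeew.
Nasal assimilation: no change.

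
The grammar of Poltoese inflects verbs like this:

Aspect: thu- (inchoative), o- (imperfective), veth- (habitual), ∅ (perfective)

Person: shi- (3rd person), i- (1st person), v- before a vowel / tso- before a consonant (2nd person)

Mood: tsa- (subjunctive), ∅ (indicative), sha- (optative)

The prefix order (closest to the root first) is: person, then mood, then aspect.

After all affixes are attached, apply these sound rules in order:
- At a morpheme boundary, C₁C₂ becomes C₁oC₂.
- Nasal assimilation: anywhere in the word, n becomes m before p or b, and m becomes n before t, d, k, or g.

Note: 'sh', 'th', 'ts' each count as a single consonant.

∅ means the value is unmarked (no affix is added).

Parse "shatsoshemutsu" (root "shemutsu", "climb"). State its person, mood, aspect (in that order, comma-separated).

2nd person, optative, perfective

Segment: sha-tso-shemutsu.
person: v/tso- → 2nd person.
mood: sha- → optative.
aspect: ∅ → perfective.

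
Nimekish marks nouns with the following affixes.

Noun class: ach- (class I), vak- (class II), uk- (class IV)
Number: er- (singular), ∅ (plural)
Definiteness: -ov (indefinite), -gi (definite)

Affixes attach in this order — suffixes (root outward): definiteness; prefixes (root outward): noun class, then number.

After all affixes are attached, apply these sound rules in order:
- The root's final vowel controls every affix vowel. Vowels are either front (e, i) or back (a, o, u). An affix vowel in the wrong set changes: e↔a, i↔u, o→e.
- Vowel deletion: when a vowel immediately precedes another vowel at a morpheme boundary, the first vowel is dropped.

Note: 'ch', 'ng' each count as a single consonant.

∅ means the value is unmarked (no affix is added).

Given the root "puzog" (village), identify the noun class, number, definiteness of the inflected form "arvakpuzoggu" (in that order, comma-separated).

Segment: er-vak-puzog-gi.
noun class: vak- → class II.
number: er- → singular.
definiteness: -gi → definite.

class II, singular, definite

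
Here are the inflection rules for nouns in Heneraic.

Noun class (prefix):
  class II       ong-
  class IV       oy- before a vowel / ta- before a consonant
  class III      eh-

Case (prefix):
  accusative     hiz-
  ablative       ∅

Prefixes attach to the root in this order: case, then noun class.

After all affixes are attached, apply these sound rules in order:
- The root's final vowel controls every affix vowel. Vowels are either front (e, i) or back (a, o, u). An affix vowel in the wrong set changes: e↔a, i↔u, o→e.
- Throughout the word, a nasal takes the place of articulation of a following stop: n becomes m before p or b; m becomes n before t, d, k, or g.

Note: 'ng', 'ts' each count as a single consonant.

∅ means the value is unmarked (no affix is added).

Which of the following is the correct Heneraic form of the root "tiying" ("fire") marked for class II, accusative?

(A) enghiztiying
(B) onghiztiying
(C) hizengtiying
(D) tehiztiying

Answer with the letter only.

A

Attach case accusative hiz- → hiztiying.
Attach noun class class II ong- → onghiztiying.
Apply vowel harmony: onghiztiying → enghiztiying.
Nasal assimilation: no change.
So the correct form is enghiztiying, option (A).
(D) tehiztiying is wrong: it uses class IV instead of class II for noun class.
(B) onghiztiying is wrong: it fails to apply the sound rule(s).
(C) hizengtiying is wrong: it has the affixes in the wrong order.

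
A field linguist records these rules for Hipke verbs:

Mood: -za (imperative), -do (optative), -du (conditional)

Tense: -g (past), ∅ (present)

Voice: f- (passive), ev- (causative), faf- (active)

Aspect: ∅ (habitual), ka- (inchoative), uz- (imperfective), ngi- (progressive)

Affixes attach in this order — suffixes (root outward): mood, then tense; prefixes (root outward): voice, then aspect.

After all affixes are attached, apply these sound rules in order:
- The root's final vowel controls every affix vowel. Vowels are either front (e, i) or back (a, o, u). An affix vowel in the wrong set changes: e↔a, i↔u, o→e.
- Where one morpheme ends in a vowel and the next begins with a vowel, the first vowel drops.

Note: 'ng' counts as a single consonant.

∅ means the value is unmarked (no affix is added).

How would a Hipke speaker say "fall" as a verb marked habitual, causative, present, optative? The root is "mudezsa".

avmudezsado

Attach voice causative ev- → evmudezsa.
Attach mood optative -do → evmudezsado.
aspect = habitual: zero marking, form stays evmudezsado.
tense = present: zero marking, form stays evmudezsado.
Apply vowel harmony: evmudezsado → avmudezsado.
Vowel deletion: no change.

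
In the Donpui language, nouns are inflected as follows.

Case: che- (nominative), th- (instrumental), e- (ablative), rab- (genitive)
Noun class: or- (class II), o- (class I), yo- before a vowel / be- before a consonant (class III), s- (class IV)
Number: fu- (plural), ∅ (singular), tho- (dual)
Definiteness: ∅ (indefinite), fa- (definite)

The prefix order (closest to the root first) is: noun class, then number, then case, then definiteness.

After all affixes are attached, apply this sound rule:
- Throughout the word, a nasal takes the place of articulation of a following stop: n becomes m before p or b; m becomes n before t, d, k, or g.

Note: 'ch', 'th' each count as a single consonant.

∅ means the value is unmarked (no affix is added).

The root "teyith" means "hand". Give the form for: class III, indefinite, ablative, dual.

ethobeteyith

Attach noun class class III be- (before consonant 't') → beteyith.
Attach number dual tho- → thobeteyith.
Attach case ablative e- → ethobeteyith.
definiteness = indefinite: zero marking, form stays ethobeteyith.
Nasal assimilation: no change.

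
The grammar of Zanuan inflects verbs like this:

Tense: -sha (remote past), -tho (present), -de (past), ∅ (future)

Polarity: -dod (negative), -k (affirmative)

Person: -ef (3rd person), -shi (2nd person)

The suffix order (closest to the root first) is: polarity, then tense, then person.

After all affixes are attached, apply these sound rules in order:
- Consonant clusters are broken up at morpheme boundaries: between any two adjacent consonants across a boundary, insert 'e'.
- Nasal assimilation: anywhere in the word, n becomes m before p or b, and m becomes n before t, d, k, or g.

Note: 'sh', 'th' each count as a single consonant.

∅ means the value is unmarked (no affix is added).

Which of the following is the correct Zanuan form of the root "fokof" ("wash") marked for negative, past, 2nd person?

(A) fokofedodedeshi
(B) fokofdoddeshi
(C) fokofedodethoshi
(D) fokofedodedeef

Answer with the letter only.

A

Attach polarity negative -dod → fokofdod.
Attach tense past -de → fokofdodde.
Attach person 2nd person -shi → fokofdoddeshi.
Apply epenthesis: fokofdoddeshi → fokofedodedeshi.
Nasal assimilation: no change.
So the correct form is fokofedodedeshi, option (A).
(B) fokofdoddeshi is wrong: it fails to apply the sound rule(s).
(C) fokofedodethoshi is wrong: it uses present instead of past for tense.
(D) fokofedodedeef is wrong: it uses 3rd person instead of 2nd person for person.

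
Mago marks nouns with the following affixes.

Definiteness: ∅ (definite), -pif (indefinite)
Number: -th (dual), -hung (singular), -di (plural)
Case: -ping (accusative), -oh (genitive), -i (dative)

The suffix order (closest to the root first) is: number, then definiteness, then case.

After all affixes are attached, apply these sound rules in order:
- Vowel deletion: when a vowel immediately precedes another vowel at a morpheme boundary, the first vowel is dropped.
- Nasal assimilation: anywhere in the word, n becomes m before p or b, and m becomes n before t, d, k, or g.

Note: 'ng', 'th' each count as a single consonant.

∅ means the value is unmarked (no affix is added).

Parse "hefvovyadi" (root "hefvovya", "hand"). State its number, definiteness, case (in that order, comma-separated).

Segment: hefvovya-di-i.
number: -di → plural.
definiteness: ∅ → definite.
case: -i → dative.

plural, definite, dative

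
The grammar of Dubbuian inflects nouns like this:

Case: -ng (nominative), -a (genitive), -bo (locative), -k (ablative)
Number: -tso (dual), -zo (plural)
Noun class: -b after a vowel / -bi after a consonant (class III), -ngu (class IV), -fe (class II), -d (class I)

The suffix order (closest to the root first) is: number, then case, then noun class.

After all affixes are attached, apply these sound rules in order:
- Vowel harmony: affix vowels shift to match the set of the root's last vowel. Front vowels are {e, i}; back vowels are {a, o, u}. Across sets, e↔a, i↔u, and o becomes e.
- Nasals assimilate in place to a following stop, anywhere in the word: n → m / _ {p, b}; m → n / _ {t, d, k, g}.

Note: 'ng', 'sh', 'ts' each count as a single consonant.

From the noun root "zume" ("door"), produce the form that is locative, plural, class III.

zumezebeb

Attach number plural -zo → zumezo.
Attach case locative -bo → zumezobo.
Attach noun class class III -b (after vowel 'o') → zumezobob.
Apply vowel harmony: zumezobob → zumezebeb.
Nasal assimilation: no change.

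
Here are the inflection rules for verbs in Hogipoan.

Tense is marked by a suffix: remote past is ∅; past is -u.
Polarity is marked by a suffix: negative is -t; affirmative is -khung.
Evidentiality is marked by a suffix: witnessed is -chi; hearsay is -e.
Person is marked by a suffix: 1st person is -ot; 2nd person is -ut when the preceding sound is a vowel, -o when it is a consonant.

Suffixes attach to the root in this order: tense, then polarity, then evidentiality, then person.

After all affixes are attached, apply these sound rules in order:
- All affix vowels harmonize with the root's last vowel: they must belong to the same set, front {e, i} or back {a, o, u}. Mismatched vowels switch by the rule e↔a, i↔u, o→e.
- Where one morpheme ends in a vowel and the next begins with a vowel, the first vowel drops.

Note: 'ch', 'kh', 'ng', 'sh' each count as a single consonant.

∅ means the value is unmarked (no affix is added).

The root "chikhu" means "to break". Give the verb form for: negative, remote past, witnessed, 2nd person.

chikhutchut

tense = remote past: zero marking, form stays chikhu.
Attach polarity negative -t → chikhut.
Attach evidentiality witnessed -chi → chikhutchi.
Attach person 2nd person -ut (after vowel 'i') → chikhutchiut.
Apply vowel harmony: chikhutchiut → chikhutchuut.
Apply vowel deletion: chikhutchuut → chikhutchut.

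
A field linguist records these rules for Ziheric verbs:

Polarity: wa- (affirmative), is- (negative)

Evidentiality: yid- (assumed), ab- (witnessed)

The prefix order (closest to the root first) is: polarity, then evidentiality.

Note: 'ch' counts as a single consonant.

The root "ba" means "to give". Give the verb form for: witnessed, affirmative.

Attach polarity affirmative wa- → waba.
Attach evidentiality witnessed ab- → abwaba.

abwaba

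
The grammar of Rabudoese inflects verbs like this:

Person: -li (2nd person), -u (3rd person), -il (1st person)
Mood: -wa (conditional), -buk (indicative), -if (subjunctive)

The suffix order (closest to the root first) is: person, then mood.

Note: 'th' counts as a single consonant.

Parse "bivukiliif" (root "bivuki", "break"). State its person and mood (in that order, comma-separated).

Segment: bivuki-li-if.
person: -li → 2nd person.
mood: -if → subjunctive.

2nd person, subjunctive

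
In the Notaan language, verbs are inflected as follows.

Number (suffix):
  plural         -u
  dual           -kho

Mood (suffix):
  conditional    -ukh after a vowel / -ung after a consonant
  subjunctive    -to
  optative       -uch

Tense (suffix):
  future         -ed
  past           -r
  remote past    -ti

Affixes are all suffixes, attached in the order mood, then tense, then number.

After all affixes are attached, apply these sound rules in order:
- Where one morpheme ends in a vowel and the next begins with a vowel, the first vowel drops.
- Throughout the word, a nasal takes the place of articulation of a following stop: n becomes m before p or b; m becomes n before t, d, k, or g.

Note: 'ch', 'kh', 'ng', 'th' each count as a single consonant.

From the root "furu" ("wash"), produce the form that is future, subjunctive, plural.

furutedu

Attach mood subjunctive -to → furuto.
Attach tense future -ed → furutoed.
Attach number plural -u → furutoedu.
Apply vowel deletion: furutoedu → furutedu.
Nasal assimilation: no change.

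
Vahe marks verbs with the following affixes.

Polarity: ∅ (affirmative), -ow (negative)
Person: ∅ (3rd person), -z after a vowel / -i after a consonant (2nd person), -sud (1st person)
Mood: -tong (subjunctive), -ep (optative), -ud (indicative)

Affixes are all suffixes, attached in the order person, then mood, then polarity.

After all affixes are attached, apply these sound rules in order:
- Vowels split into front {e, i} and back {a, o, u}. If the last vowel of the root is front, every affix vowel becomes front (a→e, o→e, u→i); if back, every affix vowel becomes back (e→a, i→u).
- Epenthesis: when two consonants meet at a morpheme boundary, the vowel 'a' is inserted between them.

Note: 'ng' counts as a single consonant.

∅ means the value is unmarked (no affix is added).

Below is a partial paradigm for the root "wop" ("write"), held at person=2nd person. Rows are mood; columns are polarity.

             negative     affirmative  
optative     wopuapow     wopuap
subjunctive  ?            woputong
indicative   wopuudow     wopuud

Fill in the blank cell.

woputongow

Attach person 2nd person -i (after consonant 'p') → wopi.
Attach mood subjunctive -tong → wopitong.
Attach polarity negative -ow → wopitongow.
Apply vowel harmony: wopitongow → woputongow.
Epenthesis: no change.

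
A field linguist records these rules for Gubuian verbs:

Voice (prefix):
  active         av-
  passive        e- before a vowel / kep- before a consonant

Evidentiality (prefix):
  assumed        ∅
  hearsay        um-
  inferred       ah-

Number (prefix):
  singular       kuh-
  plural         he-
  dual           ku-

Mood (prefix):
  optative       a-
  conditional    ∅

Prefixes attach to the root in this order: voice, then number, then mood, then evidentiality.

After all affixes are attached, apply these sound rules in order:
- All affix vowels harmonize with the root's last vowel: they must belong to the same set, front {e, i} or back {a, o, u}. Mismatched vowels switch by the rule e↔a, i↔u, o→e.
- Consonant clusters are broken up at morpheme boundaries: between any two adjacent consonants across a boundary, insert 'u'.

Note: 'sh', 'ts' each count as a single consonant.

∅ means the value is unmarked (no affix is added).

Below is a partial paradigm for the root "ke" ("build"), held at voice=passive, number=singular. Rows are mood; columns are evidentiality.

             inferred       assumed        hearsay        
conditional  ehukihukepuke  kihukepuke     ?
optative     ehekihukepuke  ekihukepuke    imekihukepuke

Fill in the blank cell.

Attach voice passive kep- (before consonant 'k') → kepke.
Attach number singular kuh- → kuhkepke.
mood = conditional: zero marking, form stays kuhkepke.
Attach evidentiality hearsay um- → umkuhkepke.
Apply vowel harmony: umkuhkepke → imkihkepke.
Apply epenthesis: imkihkepke → imukihukepuke.

imukihukepuke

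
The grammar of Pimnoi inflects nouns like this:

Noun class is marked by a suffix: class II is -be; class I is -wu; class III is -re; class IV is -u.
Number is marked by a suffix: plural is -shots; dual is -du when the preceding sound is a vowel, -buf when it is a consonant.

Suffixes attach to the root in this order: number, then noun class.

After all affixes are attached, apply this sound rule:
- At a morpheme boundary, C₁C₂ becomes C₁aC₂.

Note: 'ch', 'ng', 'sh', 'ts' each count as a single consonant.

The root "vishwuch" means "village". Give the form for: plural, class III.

Attach number plural -shots → vishwuchshots.
Attach noun class class III -re → vishwuchshotsre.
Apply epenthesis: vishwuchshotsre → vishwuchashotsare.

vishwuchashotsare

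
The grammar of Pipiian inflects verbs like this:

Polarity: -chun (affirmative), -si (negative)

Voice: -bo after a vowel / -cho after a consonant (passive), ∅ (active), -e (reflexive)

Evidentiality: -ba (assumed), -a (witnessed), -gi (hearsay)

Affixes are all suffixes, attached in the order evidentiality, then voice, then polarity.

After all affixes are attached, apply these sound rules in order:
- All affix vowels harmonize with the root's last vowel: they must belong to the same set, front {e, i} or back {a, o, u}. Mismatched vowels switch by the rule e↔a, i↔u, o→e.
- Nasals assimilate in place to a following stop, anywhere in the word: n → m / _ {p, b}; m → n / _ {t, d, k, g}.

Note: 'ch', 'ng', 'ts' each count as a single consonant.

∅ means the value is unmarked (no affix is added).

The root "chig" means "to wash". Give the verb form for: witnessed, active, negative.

chigesi

Attach evidentiality witnessed -a → chiga.
voice = active: zero marking, form stays chiga.
Attach polarity negative -si → chigasi.
Apply vowel harmony: chigasi → chigesi.
Nasal assimilation: no change.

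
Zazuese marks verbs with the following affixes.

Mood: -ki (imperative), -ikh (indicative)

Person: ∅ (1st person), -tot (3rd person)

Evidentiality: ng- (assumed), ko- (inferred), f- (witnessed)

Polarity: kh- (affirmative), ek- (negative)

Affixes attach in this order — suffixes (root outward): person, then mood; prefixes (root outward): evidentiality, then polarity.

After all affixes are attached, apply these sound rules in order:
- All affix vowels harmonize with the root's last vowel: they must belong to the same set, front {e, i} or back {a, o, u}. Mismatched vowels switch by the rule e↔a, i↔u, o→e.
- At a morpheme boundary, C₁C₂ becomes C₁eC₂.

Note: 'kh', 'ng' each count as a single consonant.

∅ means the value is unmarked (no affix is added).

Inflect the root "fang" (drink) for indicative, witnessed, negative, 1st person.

Attach evidentiality witnessed f- → ffang.
person = 1st person: zero marking, form stays ffang.
Attach polarity negative ek- → ekffang.
Attach mood indicative -ikh → ekffangikh.
Apply vowel harmony: ekffangikh → akffangukh.
Apply epenthesis: akffangukh → akefefangukh.

akefefangukh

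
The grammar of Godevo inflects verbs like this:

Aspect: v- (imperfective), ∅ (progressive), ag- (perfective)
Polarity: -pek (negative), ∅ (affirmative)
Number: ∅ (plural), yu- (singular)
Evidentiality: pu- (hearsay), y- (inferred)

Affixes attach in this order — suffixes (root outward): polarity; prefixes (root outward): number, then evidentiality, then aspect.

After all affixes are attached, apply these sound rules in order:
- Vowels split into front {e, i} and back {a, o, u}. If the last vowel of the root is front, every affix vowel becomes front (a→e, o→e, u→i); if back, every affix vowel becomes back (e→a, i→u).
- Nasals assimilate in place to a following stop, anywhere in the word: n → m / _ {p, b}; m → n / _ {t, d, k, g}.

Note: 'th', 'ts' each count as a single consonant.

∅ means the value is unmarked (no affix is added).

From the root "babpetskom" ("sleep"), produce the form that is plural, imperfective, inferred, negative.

vybabpetskompak

number = plural: zero marking, form stays babpetskom.
Attach evidentiality inferred y- → ybabpetskom.
Attach polarity negative -pek → ybabpetskompek.
Attach aspect imperfective v- → vybabpetskompek.
Apply vowel harmony: vybabpetskompek → vybabpetskompak.
Nasal assimilation: no change.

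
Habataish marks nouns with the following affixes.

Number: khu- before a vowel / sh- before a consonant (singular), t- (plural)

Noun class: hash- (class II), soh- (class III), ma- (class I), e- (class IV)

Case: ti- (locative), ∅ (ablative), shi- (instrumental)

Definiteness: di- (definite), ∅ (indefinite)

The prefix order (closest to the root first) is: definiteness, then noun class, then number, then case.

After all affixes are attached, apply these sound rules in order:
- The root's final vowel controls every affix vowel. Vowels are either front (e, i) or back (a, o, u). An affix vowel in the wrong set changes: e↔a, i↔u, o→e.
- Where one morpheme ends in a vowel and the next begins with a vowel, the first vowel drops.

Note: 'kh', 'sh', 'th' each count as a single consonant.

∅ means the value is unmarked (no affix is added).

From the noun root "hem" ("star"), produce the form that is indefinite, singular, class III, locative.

tishsehhem

definiteness = indefinite: zero marking, form stays hem.
Attach noun class class III soh- → sohhem.
Attach number singular sh- (before consonant 's') → shsohhem.
Attach case locative ti- → tishsohhem.
Apply vowel harmony: tishsohhem → tishsehhem.
Vowel deletion: no change.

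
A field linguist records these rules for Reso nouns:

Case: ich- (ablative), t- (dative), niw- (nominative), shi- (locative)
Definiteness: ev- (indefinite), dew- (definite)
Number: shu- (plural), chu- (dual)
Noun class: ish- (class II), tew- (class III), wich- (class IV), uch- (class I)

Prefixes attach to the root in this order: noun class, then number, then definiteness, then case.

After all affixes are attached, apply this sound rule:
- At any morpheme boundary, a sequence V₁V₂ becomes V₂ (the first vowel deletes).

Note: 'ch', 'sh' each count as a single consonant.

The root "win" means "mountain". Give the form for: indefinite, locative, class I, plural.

Attach noun class class I uch- → uchwin.
Attach number plural shu- → shuuchwin.
Attach definiteness indefinite ev- → evshuuchwin.
Attach case locative shi- → shievshuuchwin.
Apply vowel deletion: shievshuuchwin → shevshuchwin.

shevshuchwin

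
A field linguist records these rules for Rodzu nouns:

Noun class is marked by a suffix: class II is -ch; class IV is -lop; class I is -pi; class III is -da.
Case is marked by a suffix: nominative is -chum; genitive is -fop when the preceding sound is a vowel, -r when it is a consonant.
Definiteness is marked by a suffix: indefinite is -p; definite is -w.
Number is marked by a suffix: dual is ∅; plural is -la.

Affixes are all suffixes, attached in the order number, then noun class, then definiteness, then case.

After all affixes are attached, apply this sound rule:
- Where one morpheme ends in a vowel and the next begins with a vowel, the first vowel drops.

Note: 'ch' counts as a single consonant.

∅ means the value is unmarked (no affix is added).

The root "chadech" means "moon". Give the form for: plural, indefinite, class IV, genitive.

Attach number plural -la → chadechla.
Attach noun class class IV -lop → chadechlalop.
Attach definiteness indefinite -p → chadechlalopp.
Attach case genitive -r (after consonant 'p') → chadechlaloppr.
Vowel deletion: no change.

chadechlaloppr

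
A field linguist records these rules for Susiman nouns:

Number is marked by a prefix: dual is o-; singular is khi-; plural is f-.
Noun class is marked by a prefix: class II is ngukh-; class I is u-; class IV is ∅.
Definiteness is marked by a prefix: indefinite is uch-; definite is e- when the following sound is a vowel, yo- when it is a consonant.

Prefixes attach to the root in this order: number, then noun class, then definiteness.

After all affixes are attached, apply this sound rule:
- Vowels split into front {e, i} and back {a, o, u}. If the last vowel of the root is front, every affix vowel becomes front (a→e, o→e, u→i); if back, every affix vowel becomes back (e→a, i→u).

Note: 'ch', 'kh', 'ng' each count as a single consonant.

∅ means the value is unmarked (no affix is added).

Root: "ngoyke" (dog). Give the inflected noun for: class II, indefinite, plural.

ichngikhfngoyke

Attach number plural f- → fngoyke.
Attach noun class class II ngukh- → ngukhfngoyke.
Attach definiteness indefinite uch- → uchngukhfngoyke.
Apply vowel harmony: uchngukhfngoyke → ichngikhfngoyke.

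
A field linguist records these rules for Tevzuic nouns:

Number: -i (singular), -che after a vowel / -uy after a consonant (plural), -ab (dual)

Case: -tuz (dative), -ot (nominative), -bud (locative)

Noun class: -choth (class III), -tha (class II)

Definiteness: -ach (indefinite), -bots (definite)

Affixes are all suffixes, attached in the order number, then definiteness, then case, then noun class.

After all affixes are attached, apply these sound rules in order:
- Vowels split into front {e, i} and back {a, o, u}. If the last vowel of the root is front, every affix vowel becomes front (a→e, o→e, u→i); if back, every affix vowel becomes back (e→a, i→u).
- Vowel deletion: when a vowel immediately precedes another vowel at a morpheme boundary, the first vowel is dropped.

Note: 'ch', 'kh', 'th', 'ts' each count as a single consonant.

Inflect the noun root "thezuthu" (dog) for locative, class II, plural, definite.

Attach number plural -che (after vowel 'u') → thezuthuche.
Attach definiteness definite -bots → thezuthuchebots.
Attach case locative -bud → thezuthuchebotsbud.
Attach noun class class II -tha → thezuthuchebotsbudtha.
Apply vowel harmony: thezuthuchebotsbudtha → thezuthuchabotsbudtha.
Vowel deletion: no change.

thezuthuchabotsbudtha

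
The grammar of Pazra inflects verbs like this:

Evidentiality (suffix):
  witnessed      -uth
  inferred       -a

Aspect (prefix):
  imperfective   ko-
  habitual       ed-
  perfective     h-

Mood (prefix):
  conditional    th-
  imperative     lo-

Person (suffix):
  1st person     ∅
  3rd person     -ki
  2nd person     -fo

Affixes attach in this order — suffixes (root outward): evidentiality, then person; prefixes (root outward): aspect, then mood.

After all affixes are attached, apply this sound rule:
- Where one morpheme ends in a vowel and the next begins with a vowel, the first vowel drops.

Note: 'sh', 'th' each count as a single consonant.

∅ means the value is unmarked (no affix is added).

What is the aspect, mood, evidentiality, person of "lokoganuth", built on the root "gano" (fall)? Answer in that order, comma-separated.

Segment: lo-ko-gano-uth.
aspect: ko- → imperfective.
mood: lo- → imperative.
evidentiality: -uth → witnessed.
person: ∅ → 1st person.

imperfective, imperative, witnessed, 1st person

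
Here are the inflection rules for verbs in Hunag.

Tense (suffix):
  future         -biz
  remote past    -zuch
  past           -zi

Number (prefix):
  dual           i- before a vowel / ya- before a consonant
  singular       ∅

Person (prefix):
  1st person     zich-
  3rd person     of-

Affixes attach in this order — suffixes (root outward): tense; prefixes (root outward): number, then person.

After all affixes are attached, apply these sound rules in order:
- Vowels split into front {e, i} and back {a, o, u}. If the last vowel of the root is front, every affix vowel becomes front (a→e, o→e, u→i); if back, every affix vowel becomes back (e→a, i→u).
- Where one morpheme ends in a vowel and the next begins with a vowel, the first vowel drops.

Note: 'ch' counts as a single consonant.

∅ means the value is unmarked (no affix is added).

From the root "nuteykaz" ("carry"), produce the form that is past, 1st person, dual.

zuchyanuteykazzu

Attach number dual ya- (before consonant 'n') → yanuteykaz.
Attach person 1st person zich- → zichyanuteykaz.
Attach tense past -zi → zichyanuteykazzi.
Apply vowel harmony: zichyanuteykazzi → zuchyanuteykazzu.
Vowel deletion: no change.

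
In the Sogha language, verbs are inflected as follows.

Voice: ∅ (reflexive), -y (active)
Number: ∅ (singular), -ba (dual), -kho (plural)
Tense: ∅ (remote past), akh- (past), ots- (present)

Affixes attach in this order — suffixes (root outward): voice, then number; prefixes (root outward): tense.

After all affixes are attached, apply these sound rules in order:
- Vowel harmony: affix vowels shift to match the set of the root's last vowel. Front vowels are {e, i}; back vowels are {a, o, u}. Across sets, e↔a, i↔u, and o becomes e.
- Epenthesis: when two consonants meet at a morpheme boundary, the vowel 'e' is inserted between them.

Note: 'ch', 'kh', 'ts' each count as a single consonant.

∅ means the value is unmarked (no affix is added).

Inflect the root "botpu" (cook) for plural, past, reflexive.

akhebotpukho

voice = reflexive: zero marking, form stays botpu.
Attach tense past akh- → akhbotpu.
Attach number plural -kho → akhbotpukho.
Vowel harmony: no change.
Apply epenthesis: akhbotpukho → akhebotpukho.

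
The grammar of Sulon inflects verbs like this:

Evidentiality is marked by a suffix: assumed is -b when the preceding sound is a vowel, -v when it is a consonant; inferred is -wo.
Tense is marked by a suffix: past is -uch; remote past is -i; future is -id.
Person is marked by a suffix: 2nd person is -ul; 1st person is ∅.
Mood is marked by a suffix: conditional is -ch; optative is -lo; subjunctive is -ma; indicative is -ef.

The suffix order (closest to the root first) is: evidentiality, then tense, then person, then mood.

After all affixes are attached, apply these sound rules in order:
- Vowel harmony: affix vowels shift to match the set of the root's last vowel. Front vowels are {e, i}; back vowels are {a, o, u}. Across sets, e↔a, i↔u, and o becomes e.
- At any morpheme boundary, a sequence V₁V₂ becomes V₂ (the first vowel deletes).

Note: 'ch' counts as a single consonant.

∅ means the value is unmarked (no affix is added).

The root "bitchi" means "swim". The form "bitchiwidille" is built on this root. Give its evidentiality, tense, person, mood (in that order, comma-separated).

inferred, future, 2nd person, optative

Segment: bitchi-wo-id-ul-lo.
evidentiality: -wo → inferred.
tense: -id → future.
person: -ul → 2nd person.
mood: -lo → optative.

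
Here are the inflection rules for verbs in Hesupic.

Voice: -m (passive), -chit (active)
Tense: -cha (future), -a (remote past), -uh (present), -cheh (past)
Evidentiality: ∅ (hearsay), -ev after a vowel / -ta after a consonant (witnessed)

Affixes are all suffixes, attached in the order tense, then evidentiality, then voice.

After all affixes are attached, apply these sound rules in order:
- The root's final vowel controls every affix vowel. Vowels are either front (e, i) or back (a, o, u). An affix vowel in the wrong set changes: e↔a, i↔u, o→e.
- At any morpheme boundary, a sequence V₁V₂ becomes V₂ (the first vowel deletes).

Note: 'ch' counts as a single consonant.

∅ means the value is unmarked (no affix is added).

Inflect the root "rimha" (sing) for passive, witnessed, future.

rimhachavm

Attach tense future -cha → rimhacha.
Attach evidentiality witnessed -ev (after vowel 'a') → rimhachaev.
Attach voice passive -m → rimhachaevm.
Apply vowel harmony: rimhachaevm → rimhachaavm.
Apply vowel deletion: rimhachaavm → rimhachavm.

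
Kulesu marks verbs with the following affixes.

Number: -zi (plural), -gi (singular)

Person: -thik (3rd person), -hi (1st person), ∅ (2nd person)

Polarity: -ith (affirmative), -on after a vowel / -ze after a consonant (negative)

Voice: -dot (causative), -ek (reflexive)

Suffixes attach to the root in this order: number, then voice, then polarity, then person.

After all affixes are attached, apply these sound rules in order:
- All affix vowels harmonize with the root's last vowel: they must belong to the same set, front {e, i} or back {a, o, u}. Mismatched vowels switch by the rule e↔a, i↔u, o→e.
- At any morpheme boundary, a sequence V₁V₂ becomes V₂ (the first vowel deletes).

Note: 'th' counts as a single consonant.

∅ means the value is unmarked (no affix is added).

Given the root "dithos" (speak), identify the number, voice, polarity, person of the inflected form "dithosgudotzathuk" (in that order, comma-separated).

singular, causative, negative, 3rd person

Segment: dithos-gi-dot-ze-thik.
number: -gi → singular.
voice: -dot → causative.
polarity: -on/ze → negative.
person: -thik → 3rd person.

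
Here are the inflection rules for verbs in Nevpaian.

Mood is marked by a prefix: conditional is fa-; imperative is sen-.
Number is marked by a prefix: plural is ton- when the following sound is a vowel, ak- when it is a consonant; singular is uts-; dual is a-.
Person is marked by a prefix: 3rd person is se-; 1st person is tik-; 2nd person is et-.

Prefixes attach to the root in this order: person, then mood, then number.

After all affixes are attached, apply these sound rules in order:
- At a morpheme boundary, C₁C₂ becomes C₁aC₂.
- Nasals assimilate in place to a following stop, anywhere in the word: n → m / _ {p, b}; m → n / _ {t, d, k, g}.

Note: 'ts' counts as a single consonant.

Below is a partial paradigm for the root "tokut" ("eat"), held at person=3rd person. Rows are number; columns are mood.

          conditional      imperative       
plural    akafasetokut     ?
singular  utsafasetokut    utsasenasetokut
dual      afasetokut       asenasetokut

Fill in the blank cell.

akasenasetokut

Attach person 3rd person se- → setokut.
Attach mood imperative sen- → sensetokut.
Attach number plural ak- (before consonant 's') → aksensetokut.
Apply epenthesis: aksensetokut → akasenasetokut.
Nasal assimilation: no change.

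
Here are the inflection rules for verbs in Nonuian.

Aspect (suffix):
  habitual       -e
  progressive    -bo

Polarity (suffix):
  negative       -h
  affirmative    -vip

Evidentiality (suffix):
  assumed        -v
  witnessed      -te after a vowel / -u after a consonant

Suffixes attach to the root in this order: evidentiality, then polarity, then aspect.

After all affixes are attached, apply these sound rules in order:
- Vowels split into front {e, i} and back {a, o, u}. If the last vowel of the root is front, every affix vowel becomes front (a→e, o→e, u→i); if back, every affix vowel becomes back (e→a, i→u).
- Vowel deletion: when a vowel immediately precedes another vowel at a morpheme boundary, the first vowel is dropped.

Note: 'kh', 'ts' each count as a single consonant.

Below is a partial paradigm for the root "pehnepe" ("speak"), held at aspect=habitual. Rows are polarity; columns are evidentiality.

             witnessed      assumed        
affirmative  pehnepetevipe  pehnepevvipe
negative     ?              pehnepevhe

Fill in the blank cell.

pehnepetehe

Attach evidentiality witnessed -te (after vowel 'e') → pehnepete.
Attach polarity negative -h → pehnepeteh.
Attach aspect habitual -e → pehnepetehe.
Vowel harmony: no change.
Vowel deletion: no change.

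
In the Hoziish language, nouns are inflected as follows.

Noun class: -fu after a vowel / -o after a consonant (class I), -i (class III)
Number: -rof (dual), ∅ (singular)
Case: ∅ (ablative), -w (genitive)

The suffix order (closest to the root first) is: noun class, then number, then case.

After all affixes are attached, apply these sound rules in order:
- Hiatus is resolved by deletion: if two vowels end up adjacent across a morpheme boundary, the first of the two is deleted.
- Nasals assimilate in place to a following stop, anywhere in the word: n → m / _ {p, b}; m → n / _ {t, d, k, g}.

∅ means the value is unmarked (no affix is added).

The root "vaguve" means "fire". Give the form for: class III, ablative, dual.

Attach noun class class III -i → vaguvei.
Attach number dual -rof → vaguveirof.
case = ablative: zero marking, form stays vaguveirof.
Apply vowel deletion: vaguveirof → vaguvirof.
Nasal assimilation: no change.

vaguvirof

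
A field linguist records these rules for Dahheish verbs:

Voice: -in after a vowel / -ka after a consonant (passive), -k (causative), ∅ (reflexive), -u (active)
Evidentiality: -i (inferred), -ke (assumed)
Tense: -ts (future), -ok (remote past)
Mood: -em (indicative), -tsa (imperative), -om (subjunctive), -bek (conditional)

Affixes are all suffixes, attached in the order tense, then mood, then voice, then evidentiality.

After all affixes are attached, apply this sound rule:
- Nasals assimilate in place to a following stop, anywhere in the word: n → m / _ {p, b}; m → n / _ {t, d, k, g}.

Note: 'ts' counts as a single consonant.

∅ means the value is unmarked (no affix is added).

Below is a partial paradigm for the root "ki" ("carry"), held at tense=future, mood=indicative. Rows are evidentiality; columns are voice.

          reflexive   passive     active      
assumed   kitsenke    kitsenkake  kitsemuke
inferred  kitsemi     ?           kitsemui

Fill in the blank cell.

Attach tense future -ts → kits.
Attach mood indicative -em → kitsem.
Attach voice passive -ka (after consonant 'm') → kitsemka.
Attach evidentiality inferred -i → kitsemkai.
Apply nasal assimilation: kitsemkai → kitsenkai.

kitsenkai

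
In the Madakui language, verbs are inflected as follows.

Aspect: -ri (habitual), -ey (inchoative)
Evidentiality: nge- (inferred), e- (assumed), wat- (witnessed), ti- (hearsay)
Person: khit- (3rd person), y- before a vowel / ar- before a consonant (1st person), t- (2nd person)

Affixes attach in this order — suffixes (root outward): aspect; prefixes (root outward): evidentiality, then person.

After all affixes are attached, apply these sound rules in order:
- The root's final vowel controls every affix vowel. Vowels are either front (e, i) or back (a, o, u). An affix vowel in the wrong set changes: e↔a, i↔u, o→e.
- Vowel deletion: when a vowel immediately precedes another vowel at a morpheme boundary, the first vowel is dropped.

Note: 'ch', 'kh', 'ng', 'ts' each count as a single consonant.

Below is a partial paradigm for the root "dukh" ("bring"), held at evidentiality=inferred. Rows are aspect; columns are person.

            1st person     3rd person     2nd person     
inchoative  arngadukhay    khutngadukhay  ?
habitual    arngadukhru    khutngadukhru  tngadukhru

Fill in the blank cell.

tngadukhay

Attach evidentiality inferred nge- → ngedukh.
Attach person 2nd person t- → tngedukh.
Attach aspect inchoative -ey → tngedukhey.
Apply vowel harmony: tngedukhey → tngadukhay.
Vowel deletion: no change.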